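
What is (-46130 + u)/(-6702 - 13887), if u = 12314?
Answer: 11272/6863 ≈ 1.6424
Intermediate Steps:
(-46130 + u)/(-6702 - 13887) = (-46130 + 12314)/(-6702 - 13887) = -33816/(-20589) = -33816*(-1/20589) = 11272/6863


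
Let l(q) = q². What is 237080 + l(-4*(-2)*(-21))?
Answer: 265304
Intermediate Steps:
237080 + l(-4*(-2)*(-21)) = 237080 + (-4*(-2)*(-21))² = 237080 + (8*(-21))² = 237080 + (-168)² = 237080 + 28224 = 265304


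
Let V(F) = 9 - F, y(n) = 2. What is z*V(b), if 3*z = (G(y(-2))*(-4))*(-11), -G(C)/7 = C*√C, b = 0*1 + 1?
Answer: -4928*√2/3 ≈ -2323.1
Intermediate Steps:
b = 1 (b = 0 + 1 = 1)
G(C) = -7*C^(3/2) (G(C) = -7*C*√C = -7*C^(3/2))
z = -616*√2/3 (z = ((-14*√2*(-4))*(-11))/3 = ((56*√2)*(-11))/3 = (-616*√2)/3 = -616*√2/3 ≈ -290.39)
z*V(b) = (-616*√2/3)*(9 - 1*1) = (-616*√2/3)*(9 - 1) = -616*√2/3*8 = -4928*√2/3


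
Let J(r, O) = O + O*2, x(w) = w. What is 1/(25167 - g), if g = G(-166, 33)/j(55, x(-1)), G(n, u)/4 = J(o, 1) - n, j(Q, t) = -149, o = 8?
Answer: 149/3750559 ≈ 3.9727e-5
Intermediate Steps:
J(r, O) = 3*O (J(r, O) = O + 2*O = 3*O)
G(n, u) = 12 - 4*n (G(n, u) = 4*(3*1 - n) = 4*(3 - n) = 12 - 4*n)
g = -676/149 (g = (12 - 4*(-166))/(-149) = (12 + 664)*(-1/149) = 676*(-1/149) = -676/149 ≈ -4.5369)
1/(25167 - g) = 1/(25167 - 1*(-676/149)) = 1/(25167 + 676/149) = 1/(3750559/149) = 149/3750559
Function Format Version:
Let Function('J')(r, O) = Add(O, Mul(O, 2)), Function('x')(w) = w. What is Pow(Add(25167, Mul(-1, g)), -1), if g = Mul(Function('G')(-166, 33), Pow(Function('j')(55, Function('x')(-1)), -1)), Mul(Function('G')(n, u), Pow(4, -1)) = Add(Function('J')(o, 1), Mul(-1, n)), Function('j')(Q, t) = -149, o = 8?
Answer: Rational(149, 3750559) ≈ 3.9727e-5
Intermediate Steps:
Function('J')(r, O) = Mul(3, O) (Function('J')(r, O) = Add(O, Mul(2, O)) = Mul(3, O))
Function('G')(n, u) = Add(12, Mul(-4, n)) (Function('G')(n, u) = Mul(4, Add(Mul(3, 1), Mul(-1, n))) = Mul(4, Add(3, Mul(-1, n))) = Add(12, Mul(-4, n)))
g = Rational(-676, 149) (g = Mul(Add(12, Mul(-4, -166)), Pow(-149, -1)) = Mul(Add(12, 664), Rational(-1, 149)) = Mul(676, Rational(-1, 149)) = Rational(-676, 149) ≈ -4.5369)
Pow(Add(25167, Mul(-1, g)), -1) = Pow(Add(25167, Mul(-1, Rational(-676, 149))), -1) = Pow(Add(25167, Rational(676, 149)), -1) = Pow(Rational(3750559, 149), -1) = Rational(149, 3750559)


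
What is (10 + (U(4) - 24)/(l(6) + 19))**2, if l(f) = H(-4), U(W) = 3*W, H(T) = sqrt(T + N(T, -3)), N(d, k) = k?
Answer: 4*(-3873*I + 445*sqrt(7))/(-177*I + 19*sqrt(7)) ≈ 87.985 + 1.6186*I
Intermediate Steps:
H(T) = sqrt(-3 + T) (H(T) = sqrt(T - 3) = sqrt(-3 + T))
l(f) = I*sqrt(7) (l(f) = sqrt(-3 - 4) = sqrt(-7) = I*sqrt(7))
(10 + (U(4) - 24)/(l(6) + 19))**2 = (10 + (3*4 - 24)/(I*sqrt(7) + 19))**2 = (10 + (12 - 24)/(19 + I*sqrt(7)))**2 = (10 - 12/(19 + I*sqrt(7)))**2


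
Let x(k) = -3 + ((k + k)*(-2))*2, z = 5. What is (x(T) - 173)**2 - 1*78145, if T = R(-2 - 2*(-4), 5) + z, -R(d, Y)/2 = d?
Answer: -63745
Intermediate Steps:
R(d, Y) = -2*d
T = -7 (T = -2*(-2 - 2*(-4)) + 5 = -2*(-2 + 8) + 5 = -2*6 + 5 = -12 + 5 = -7)
x(k) = -3 - 8*k (x(k) = -3 + ((2*k)*(-2))*2 = -3 - 4*k*2 = -3 - 8*k)
(x(T) - 173)**2 - 1*78145 = ((-3 - 8*(-7)) - 173)**2 - 1*78145 = ((-3 + 56) - 173)**2 - 78145 = (53 - 173)**2 - 78145 = (-120)**2 - 78145 = 14400 - 78145 = -63745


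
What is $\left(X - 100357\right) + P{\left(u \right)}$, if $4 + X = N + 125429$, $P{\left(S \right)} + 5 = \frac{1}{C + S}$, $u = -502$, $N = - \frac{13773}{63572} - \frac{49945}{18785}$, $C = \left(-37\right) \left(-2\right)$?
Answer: $\frac{160108371877245}{6388970107} \approx 25060.0$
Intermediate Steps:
$C = 74$
$N = - \frac{686765869}{238840004}$ ($N = \left(-13773\right) \frac{1}{63572} - \frac{9989}{3757} = - \frac{13773}{63572} - \frac{9989}{3757} = - \frac{686765869}{238840004} \approx -2.8754$)
$P{\left(S \right)} = -5 + \frac{1}{74 + S}$
$X = \frac{29955820735831}{238840004}$ ($X = -4 + \left(- \frac{686765869}{238840004} + 125429\right) = -4 + \frac{29956776095847}{238840004} = \frac{29955820735831}{238840004} \approx 1.2542 \cdot 10^{5}$)
$\left(X - 100357\right) + P{\left(u \right)} = \left(\frac{29955820735831}{238840004} - 100357\right) + \frac{-369 - -2510}{74 - 502} = \frac{5986554454403}{238840004} + \frac{-369 + 2510}{-428} = \frac{5986554454403}{238840004} - \frac{2141}{428} = \frac{160108371877245}{6388970107}$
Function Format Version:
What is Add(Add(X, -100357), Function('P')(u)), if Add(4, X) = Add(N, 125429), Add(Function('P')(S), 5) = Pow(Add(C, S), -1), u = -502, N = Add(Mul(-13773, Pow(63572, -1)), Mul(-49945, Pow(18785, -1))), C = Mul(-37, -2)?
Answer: Rational(160108371877245, 6388970107) ≈ 25060.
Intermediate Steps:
C = 74
N = Rational(-686765869, 238840004) (N = Add(Mul(-13773, Rational(1, 63572)), Mul(-49945, Rational(1, 18785))) = Add(Rational(-13773, 63572), Rational(-9989, 3757)) = Rational(-686765869, 238840004) ≈ -2.8754)
Function('P')(S) = Add(-5, Pow(Add(74, S), -1))
X = Rational(29955820735831, 238840004) (X = Add(-4, Add(Rational(-686765869, 238840004), 125429)) = Add(-4, Rational(29956776095847, 238840004)) = Rational(29955820735831, 238840004) ≈ 1.2542e+5)
Add(Add(X, -100357), Function('P')(u)) = Add(Add(Rational(29955820735831, 238840004), -100357), Mul(Pow(Add(74, -502), -1), Add(-369, Mul(-5, -502)))) = Add(Rational(5986554454403, 238840004), Mul(Pow(-428, -1), Add(-369, 2510))) = Add(Rational(5986554454403, 238840004), Mul(Rational(-1, 428), 2141)) = Add(Rational(5986554454403, 238840004), Rational(-2141, 428)) = Rational(160108371877245, 6388970107)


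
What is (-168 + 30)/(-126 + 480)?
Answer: -23/59 ≈ -0.38983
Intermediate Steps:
(-168 + 30)/(-126 + 480) = -138/354 = -138*1/354 = -23/59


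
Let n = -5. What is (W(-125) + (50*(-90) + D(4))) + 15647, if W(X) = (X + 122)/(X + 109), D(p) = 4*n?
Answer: 178035/16 ≈ 11127.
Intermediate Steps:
D(p) = -20 (D(p) = 4*(-5) = -20)
W(X) = (122 + X)/(109 + X)
(W(-125) + (50*(-90) + D(4))) + 15647 = ((122 - 125)/(109 - 125) + (50*(-90) - 20)) + 15647 = (-3/(-16) + (-4500 - 20)) + 15647 = (-1/16*(-3) - 4520) + 15647 = (3/16 - 4520) + 15647 = -72317/16 + 15647 = 178035/16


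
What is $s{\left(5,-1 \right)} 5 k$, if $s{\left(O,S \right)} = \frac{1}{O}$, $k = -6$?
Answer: $-6$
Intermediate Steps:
$s{\left(5,-1 \right)} 5 k = \frac{1}{5} \cdot 5 \left(-6\right) = 1 \left(-6\right) = -6$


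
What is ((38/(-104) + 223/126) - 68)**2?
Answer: 47596839889/10732176 ≈ 4435.0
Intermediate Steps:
((38/(-104) + 223/126) - 68)**2 = ((38*(-1/104) + 223*(1/126)) - 68)**2 = ((-19/52 + 223/126) - 68)**2 = (4601/3276 - 68)**2 = (-218167/3276)**2 = 47596839889/10732176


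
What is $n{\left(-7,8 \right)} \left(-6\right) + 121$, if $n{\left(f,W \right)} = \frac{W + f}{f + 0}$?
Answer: $\frac{853}{7} \approx 121.86$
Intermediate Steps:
$n{\left(f,W \right)} = \frac{W + f}{f}$
$n{\left(-7,8 \right)} \left(-6\right) + 121 = \frac{8 - 7}{-7} \left(-6\right) + 121 = \left(- \frac{1}{7}\right) 1 \left(-6\right) + 121 = \left(- \frac{1}{7}\right) \left(-6\right) + 121 = \frac{6}{7} + 121 = \frac{853}{7}$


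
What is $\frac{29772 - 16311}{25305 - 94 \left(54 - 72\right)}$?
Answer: $\frac{4487}{8999} \approx 0.49861$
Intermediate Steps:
$\frac{29772 - 16311}{25305 - 94 \left(54 - 72\right)} = \frac{29772 - 16311}{25305 - -1692} = \frac{13461}{25305 + 1692} = \frac{13461}{26997} = 13461 \cdot \frac{1}{26997} = \frac{4487}{8999}$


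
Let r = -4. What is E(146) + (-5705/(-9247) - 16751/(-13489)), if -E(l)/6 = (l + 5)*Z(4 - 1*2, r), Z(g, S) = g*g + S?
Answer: 4731658/2545567 ≈ 1.8588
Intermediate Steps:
Z(g, S) = S + g² (Z(g, S) = g² + S = S + g²)
E(l) = 0 (E(l) = -6*(l + 5)*(-4 + (4 - 1*2)²) = -6*(5 + l)*(-4 + (4 - 2)²) = -6*(5 + l)*(-4 + 2²) = -6*(5 + l)*(-4 + 4) = -6*(5 + l)*0 = -6*0 = 0)
E(146) + (-5705/(-9247) - 16751/(-13489)) = 0 + (-5705/(-9247) - 16751/(-13489)) = 0 + (-5705*(-1/9247) - 16751*(-1/13489)) = 0 + (815/1321 + 2393/1927) = 0 + 4731658/2545567 = 4731658/2545567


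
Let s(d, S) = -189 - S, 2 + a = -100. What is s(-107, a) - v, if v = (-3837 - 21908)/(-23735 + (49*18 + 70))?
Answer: -2007866/22783 ≈ -88.130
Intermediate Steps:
a = -102 (a = -2 - 100 = -102)
v = 25745/22783 (v = -25745/(-23735 + (882 + 70)) = -25745/(-23735 + 952) = -25745/(-22783) = -25745*(-1/22783) = 25745/22783 ≈ 1.1300)
s(-107, a) - v = (-189 - 1*(-102)) - 1*25745/22783 = (-189 + 102) - 25745/22783 = -87 - 25745/22783 = -2007866/22783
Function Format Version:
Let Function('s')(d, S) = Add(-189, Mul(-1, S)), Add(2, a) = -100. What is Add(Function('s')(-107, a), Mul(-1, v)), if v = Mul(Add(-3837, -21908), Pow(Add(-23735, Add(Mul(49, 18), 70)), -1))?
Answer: Rational(-2007866, 22783) ≈ -88.130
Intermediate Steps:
a = -102 (a = Add(-2, -100) = -102)
v = Rational(25745, 22783) (v = Mul(-25745, Pow(Add(-23735, Add(882, 70)), -1)) = Mul(-25745, Pow(Add(-23735, 952), -1)) = Mul(-25745, Pow(-22783, -1)) = Mul(-25745, Rational(-1, 22783)) = Rational(25745, 22783) ≈ 1.1300)
Add(Function('s')(-107, a), Mul(-1, v)) = Add(Add(-189, Mul(-1, -102)), Mul(-1, Rational(25745, 22783))) = Add(Add(-189, 102), Rational(-25745, 22783)) = Add(-87, Rational(-25745, 22783)) = Rational(-2007866, 22783)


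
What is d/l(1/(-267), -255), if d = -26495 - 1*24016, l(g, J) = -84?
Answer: 16837/28 ≈ 601.32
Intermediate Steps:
d = -50511 (d = -26495 - 24016 = -50511)
d/l(1/(-267), -255) = -50511/(-84) = -50511*(-1/84) = 16837/28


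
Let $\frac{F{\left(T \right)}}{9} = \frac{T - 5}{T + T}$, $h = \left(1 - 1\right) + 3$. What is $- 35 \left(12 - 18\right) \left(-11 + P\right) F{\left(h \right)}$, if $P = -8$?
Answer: $11970$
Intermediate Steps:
$h = 3$ ($h = 0 + 3 = 3$)
$F{\left(T \right)} = \frac{9 \left(-5 + T\right)}{2 T}$ ($F{\left(T \right)} = 9 \frac{T - 5}{T + T} = 9 \frac{-5 + T}{2 T} = \frac{9 \left(-5 + T\right)}{2 T}$)
$- 35 \left(12 - 18\right) \left(-11 + P\right) F{\left(h \right)} = - 35 \left(12 - 18\right) \left(-11 - 8\right) \frac{9 \left(-5 + 3\right)}{2 \cdot 3} = - 35 \left(\left(-6\right) \left(-19\right)\right) \frac{9}{2} \cdot \frac{1}{3} \left(-2\right) = \left(-35\right) 114 \left(-3\right) = \left(-3990\right) \left(-3\right) = 11970$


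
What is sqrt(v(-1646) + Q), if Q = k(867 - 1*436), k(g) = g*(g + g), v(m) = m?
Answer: 2*sqrt(92469) ≈ 608.17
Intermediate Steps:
k(g) = 2*g**2 (k(g) = g*(2*g) = 2*g**2)
Q = 371522 (Q = 2*(867 - 1*436)**2 = 2*(867 - 436)**2 = 2*431**2 = 2*185761 = 371522)
sqrt(v(-1646) + Q) = sqrt(-1646 + 371522) = sqrt(369876) = 2*sqrt(92469)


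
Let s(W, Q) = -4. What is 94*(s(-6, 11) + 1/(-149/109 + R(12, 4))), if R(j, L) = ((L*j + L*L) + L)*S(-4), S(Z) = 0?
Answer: -66270/149 ≈ -444.77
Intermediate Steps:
R(j, L) = 0 (R(j, L) = ((L*j + L*L) + L)*0 = ((L*j + L²) + L)*0 = ((L² + L*j) + L)*0 = (L + L² + L*j)*0 = 0)
94*(s(-6, 11) + 1/(-149/109 + R(12, 4))) = 94*(-4 + 1/(-149/109 + 0)) = 94*(-4 + 1/(-149/109)) = 94*(-4 - 109/149) = 94*(-705/149) = -66270/149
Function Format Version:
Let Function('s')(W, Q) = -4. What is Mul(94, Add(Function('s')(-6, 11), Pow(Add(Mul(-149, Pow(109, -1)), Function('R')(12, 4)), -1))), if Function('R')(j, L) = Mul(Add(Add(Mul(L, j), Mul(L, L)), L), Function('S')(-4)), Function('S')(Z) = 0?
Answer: Rational(-66270, 149) ≈ -444.77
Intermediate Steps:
Function('R')(j, L) = 0 (Function('R')(j, L) = Mul(Add(Add(Mul(L, j), Mul(L, L)), L), 0) = Mul(Add(Add(Mul(L, j), Pow(L, 2)), L), 0) = Mul(Add(Add(Pow(L, 2), Mul(L, j)), L), 0) = Mul(Add(L, Pow(L, 2), Mul(L, j)), 0) = 0)
Mul(94, Add(Function('s')(-6, 11), Pow(Add(Mul(-149, Pow(109, -1)), Function('R')(12, 4)), -1))) = Mul(94, Add(-4, Pow(Add(Mul(-149, Pow(109, -1)), 0), -1))) = Mul(94, Add(-4, Pow(Add(Mul(-149, Rational(1, 109)), 0), -1))) = Mul(94, Add(-4, Pow(Add(Rational(-149, 109), 0), -1))) = Mul(94, Add(-4, Pow(Rational(-149, 109), -1))) = Mul(94, Add(-4, Rational(-109, 149))) = Mul(94, Rational(-705, 149)) = Rational(-66270, 149)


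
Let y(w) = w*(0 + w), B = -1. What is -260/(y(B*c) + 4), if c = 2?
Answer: -65/2 ≈ -32.500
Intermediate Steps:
y(w) = w² (y(w) = w*w = w²)
-260/(y(B*c) + 4) = -260/((-1*2)² + 4) = -260/((-2)² + 4) = -260/(4 + 4) = -260/8 = -260*⅛ = -65/2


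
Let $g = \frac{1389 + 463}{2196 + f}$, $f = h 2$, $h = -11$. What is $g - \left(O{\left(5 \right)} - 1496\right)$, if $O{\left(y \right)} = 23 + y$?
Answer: $\frac{1596642}{1087} \approx 1468.9$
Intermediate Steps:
$f = -22$ ($f = \left(-11\right) 2 = -22$)
$g = \frac{926}{1087}$ ($g = \frac{1389 + 463}{2196 - 22} = \frac{1852}{2174} = 1852 \cdot \frac{1}{2174} = \frac{926}{1087} \approx 0.85189$)
$g - \left(O{\left(5 \right)} - 1496\right) = \frac{926}{1087} - \left(\left(23 + 5\right) - 1496\right) = \frac{926}{1087} - \left(28 - 1496\right) = \frac{926}{1087} - -1468 = \frac{926}{1087} + 1468 = \frac{1596642}{1087}$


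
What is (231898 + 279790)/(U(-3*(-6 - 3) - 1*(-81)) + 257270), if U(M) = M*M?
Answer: 255844/134467 ≈ 1.9027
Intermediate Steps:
U(M) = M**2
(231898 + 279790)/(U(-3*(-6 - 3) - 1*(-81)) + 257270) = (231898 + 279790)/((-3*(-6 - 3) - 1*(-81))**2 + 257270) = 511688/((-3*(-9) + 81)**2 + 257270) = 511688/((27 + 81)**2 + 257270) = 511688/(108**2 + 257270) = 511688/(11664 + 257270) = 511688/268934 = 511688*(1/268934) = 255844/134467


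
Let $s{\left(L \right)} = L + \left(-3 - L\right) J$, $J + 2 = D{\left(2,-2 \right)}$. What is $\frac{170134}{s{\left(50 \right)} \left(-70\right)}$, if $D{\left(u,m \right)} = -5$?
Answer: $- \frac{85067}{14735} \approx -5.7731$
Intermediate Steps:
$J = -7$ ($J = -2 - 5 = -7$)
$s{\left(L \right)} = 21 + 8 L$ ($s{\left(L \right)} = L + \left(-3 - L\right) \left(-7\right) = L + \left(21 + 7 L\right) = 21 + 8 L$)
$\frac{170134}{s{\left(50 \right)} \left(-70\right)} = \frac{170134}{\left(21 + 8 \cdot 50\right) \left(-70\right)} = \frac{170134}{\left(21 + 400\right) \left(-70\right)} = \frac{170134}{421 \left(-70\right)} = \frac{170134}{-29470} = 170134 \left(- \frac{1}{29470}\right) = - \frac{85067}{14735}$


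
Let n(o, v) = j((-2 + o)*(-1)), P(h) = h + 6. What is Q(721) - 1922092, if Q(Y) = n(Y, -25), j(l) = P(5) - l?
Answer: -1921362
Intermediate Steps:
P(h) = 6 + h
j(l) = 11 - l (j(l) = (6 + 5) - l = 11 - l)
n(o, v) = 9 + o (n(o, v) = 11 - (-2 + o)*(-1) = 11 - (2 - o) = 11 + (-2 + o) = 9 + o)
Q(Y) = 9 + Y
Q(721) - 1922092 = (9 + 721) - 1922092 = 730 - 1922092 = -1921362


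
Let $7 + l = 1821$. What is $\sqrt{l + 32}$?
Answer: $\sqrt{1846} \approx 42.965$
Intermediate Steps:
$l = 1814$ ($l = -7 + 1821 = 1814$)
$\sqrt{l + 32} = \sqrt{1814 + 32} = \sqrt{1846}$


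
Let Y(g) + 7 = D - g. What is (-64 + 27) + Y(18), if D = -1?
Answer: -63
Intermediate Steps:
Y(g) = -8 - g (Y(g) = -7 + (-1 - g) = -8 - g)
(-64 + 27) + Y(18) = (-64 + 27) + (-8 - 1*18) = -37 + (-8 - 18) = -37 - 26 = -63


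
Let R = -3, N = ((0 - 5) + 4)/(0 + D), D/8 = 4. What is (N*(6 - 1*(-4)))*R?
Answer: 15/16 ≈ 0.93750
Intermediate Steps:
D = 32 (D = 8*4 = 32)
N = -1/32 (N = ((0 - 5) + 4)/(0 + 32) = (-5 + 4)/32 = -1*1/32 = -1/32 ≈ -0.031250)
(N*(6 - 1*(-4)))*R = -(6 - 1*(-4))/32*(-3) = -(6 + 4)/32*(-3) = -1/32*10*(-3) = -5/16*(-3) = 15/16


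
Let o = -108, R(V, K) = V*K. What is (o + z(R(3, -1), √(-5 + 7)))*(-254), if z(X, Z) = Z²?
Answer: 26924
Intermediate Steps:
R(V, K) = K*V
(o + z(R(3, -1), √(-5 + 7)))*(-254) = (-108 + (√(-5 + 7))²)*(-254) = (-108 + (√2)²)*(-254) = (-108 + 2)*(-254) = -106*(-254) = 26924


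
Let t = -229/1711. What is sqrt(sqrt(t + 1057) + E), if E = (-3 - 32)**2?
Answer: sqrt(3586213225 + 5133*sqrt(343777542))/1711 ≈ 35.461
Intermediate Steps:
E = 1225 (E = (-35)**2 = 1225)
t = -229/1711 (t = -229*1/1711 = -229/1711 ≈ -0.13384)
sqrt(sqrt(t + 1057) + E) = sqrt(sqrt(-229/1711 + 1057) + 1225) = sqrt(sqrt(1808298/1711) + 1225) = sqrt(3*sqrt(343777542)/1711 + 1225) = sqrt(1225 + 3*sqrt(343777542)/1711)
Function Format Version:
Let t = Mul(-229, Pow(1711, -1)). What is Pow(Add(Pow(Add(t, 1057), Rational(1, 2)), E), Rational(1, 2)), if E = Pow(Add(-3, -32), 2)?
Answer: Mul(Rational(1, 1711), Pow(Add(3586213225, Mul(5133, Pow(343777542, Rational(1, 2)))), Rational(1, 2))) ≈ 35.461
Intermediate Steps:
E = 1225 (E = Pow(-35, 2) = 1225)
t = Rational(-229, 1711) (t = Mul(-229, Rational(1, 1711)) = Rational(-229, 1711) ≈ -0.13384)
Pow(Add(Pow(Add(t, 1057), Rational(1, 2)), E), Rational(1, 2)) = Pow(Add(Pow(Add(Rational(-229, 1711), 1057), Rational(1, 2)), 1225), Rational(1, 2)) = Pow(Add(Pow(Rational(1808298, 1711), Rational(1, 2)), 1225), Rational(1, 2)) = Pow(Add(Mul(Rational(3, 1711), Pow(343777542, Rational(1, 2))), 1225), Rational(1, 2)) = Pow(Add(1225, Mul(Rational(3, 1711), Pow(343777542, Rational(1, 2)))), Rational(1, 2))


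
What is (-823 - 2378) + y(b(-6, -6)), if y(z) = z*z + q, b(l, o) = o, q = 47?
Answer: -3118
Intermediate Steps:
y(z) = 47 + z² (y(z) = z*z + 47 = z² + 47 = 47 + z²)
(-823 - 2378) + y(b(-6, -6)) = (-823 - 2378) + (47 + (-6)²) = -3201 + (47 + 36) = -3201 + 83 = -3118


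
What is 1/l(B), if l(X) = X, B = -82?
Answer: -1/82 ≈ -0.012195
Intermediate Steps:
1/l(B) = 1/(-82) = -1/82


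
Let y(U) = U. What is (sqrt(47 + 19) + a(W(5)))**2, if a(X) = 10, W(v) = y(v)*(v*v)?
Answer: (10 + sqrt(66))**2 ≈ 328.48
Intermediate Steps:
W(v) = v**3 (W(v) = v*(v*v) = v*v**2 = v**3)
(sqrt(47 + 19) + a(W(5)))**2 = (sqrt(47 + 19) + 10)**2 = (sqrt(66) + 10)**2 = (10 + sqrt(66))**2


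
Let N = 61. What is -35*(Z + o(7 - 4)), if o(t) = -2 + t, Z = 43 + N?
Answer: -3675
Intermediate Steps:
Z = 104 (Z = 43 + 61 = 104)
-35*(Z + o(7 - 4)) = -35*(104 + (-2 + (7 - 4))) = -35*(104 + (-2 + 3)) = -35*(104 + 1) = -35*105 = -3675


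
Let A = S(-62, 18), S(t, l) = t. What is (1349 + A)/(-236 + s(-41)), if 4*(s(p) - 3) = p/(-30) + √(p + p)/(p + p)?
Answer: -176784224760/31958293451 + 2316600*I*√82/31958293451 ≈ -5.5317 + 0.00065641*I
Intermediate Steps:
A = -62
s(p) = 3 - p/120 + √2/(8*√p) (s(p) = 3 + (p/(-30) + √(p + p)/(p + p))/4 = 3 + (p*(-1/30) + √(2*p)/((2*p)))/4 = 3 + (-p/30 + (√2*√p)*(1/(2*p)))/4 = 3 + (-p/30 + √2/(2*√p))/4 = 3 + (-p/120 + √2/(8*√p)) = 3 - p/120 + √2/(8*√p))
(1349 + A)/(-236 + s(-41)) = (1349 - 62)/(-236 + (3 - 1/120*(-41) + √2/(8*√(-41)))) = 1287/(-236 + (3 + 41/120 + √2*(-I*√41/41)/8)) = 1287/(-236 + (3 + 41/120 - I*√82/328)) = 1287/(-236 + (401/120 - I*√82/328)) = 1287/(-27919/120 - I*√82/328)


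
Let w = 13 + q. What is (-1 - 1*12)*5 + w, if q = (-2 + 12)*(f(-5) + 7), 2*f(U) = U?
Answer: -7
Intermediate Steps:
f(U) = U/2
q = 45 (q = (-2 + 12)*((½)*(-5) + 7) = 10*(-5/2 + 7) = 10*(9/2) = 45)
w = 58 (w = 13 + 45 = 58)
(-1 - 1*12)*5 + w = (-1 - 1*12)*5 + 58 = (-1 - 12)*5 + 58 = -13*5 + 58 = -65 + 58 = -7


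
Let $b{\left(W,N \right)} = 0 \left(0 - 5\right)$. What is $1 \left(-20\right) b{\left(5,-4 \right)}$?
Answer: $0$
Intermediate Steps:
$b{\left(W,N \right)} = 0$ ($b{\left(W,N \right)} = 0 \left(0 - 5\right) = 0 \left(-5\right) = 0$)
$1 \left(-20\right) b{\left(5,-4 \right)} = 1 \left(-20\right) 0 = \left(-20\right) 0 = 0$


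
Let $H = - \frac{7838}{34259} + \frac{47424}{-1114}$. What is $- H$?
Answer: $\frac{816715174}{19082263} \approx 42.8$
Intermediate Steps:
$H = - \frac{816715174}{19082263}$ ($H = \left(-7838\right) \frac{1}{34259} + 47424 \left(- \frac{1}{1114}\right) = - \frac{7838}{34259} - \frac{23712}{557} = - \frac{816715174}{19082263} \approx -42.8$)
$- H = \left(-1\right) \left(- \frac{816715174}{19082263}\right) = \frac{816715174}{19082263}$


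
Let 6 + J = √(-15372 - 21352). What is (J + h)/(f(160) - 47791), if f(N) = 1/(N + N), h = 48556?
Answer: -15536000/15293119 - 640*I*√9181/15293119 ≈ -1.0159 - 0.0040099*I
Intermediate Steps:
f(N) = 1/(2*N)
J = -6 + 2*I*√9181 (J = -6 + √(-15372 - 21352) = -6 + √(-36724) = -6 + 2*I*√9181 ≈ -6.0 + 191.64*I)
(J + h)/(f(160) - 47791) = ((-6 + 2*I*√9181) + 48556)/((½)/160 - 47791) = (48550 + 2*I*√9181)/((½)*(1/160) - 47791) = (48550 + 2*I*√9181)/(1/320 - 47791) = (48550 + 2*I*√9181)/(-15293119/320) = (48550 + 2*I*√9181)*(-320/15293119) = -15536000/15293119 - 640*I*√9181/15293119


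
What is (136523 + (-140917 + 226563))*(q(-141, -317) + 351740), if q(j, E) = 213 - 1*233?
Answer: 78141280680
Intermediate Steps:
q(j, E) = -20 (q(j, E) = 213 - 233 = -20)
(136523 + (-140917 + 226563))*(q(-141, -317) + 351740) = (136523 + (-140917 + 226563))*(-20 + 351740) = (136523 + 85646)*351720 = 222169*351720 = 78141280680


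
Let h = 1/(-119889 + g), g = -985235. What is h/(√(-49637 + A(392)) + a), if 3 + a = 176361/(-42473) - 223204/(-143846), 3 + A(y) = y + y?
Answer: 26131700731854482663/252080426790464928392851081784 + 9331714933666365241*I*√12214/252080426790464928392851081784 ≈ 1.0366e-10 + 4.0912e-9*I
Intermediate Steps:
A(y) = -3 + 2*y (A(y) = -3 + (y + y) = -3 + 2*y)
a = -17108697194/3054785579 (a = -3 + (176361/(-42473) - 223204/(-143846)) = -3 + (176361*(-1/42473) - 223204*(-1/143846)) = -3 + (-176361/42473 + 111602/71923) = -3 - 7944340457/3054785579 = -17108697194/3054785579 ≈ -5.6006)
h = -1/1105124 (h = 1/(-119889 - 985235) = 1/(-1105124) = -1/1105124 ≈ -9.0488e-7)
h/(√(-49637 + A(392)) + a) = -1/(1105124*(√(-49637 + (-3 + 2*392)) - 17108697194/3054785579)) = -1/(1105124*(√(-49637 + (-3 + 784)) - 17108697194/3054785579)) = -1/(1105124*(√(-49637 + 781) - 17108697194/3054785579)) = -1/(1105124*(√(-48856) - 17108697194/3054785579)) = -1/(1105124*(2*I*√12214 - 17108697194/3054785579)) = -1/(1105124*(-17108697194/3054785579 + 2*I*√12214))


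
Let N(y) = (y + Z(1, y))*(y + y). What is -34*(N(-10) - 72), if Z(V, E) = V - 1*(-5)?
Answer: -272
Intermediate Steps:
Z(V, E) = 5 + V (Z(V, E) = V + 5 = 5 + V)
N(y) = 2*y*(6 + y) (N(y) = (y + (5 + 1))*(y + y) = (y + 6)*(2*y) = (6 + y)*(2*y) = 2*y*(6 + y))
-34*(N(-10) - 72) = -34*(2*(-10)*(6 - 10) - 72) = -34*(2*(-10)*(-4) - 72) = -34*(80 - 72) = -34*8 = -272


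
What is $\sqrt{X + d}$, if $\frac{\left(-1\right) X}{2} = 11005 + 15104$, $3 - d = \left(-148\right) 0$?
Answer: $59 i \sqrt{15} \approx 228.51 i$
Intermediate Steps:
$d = 3$ ($d = 3 - \left(-148\right) 0 = 3 - 0 = 3 + 0 = 3$)
$X = -52218$ ($X = - 2 \left(11005 + 15104\right) = \left(-2\right) 26109 = -52218$)
$\sqrt{X + d} = \sqrt{-52218 + 3} = \sqrt{-52215} = 59 i \sqrt{15}$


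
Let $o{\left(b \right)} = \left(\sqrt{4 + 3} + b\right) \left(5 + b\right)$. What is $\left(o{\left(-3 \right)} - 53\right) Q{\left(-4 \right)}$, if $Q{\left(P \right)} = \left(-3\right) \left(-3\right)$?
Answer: $-531 + 18 \sqrt{7} \approx -483.38$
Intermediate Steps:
$Q{\left(P \right)} = 9$
$o{\left(b \right)} = \left(5 + b\right) \left(b + \sqrt{7}\right)$ ($o{\left(b \right)} = \left(\sqrt{7} + b\right) \left(5 + b\right) = \left(b + \sqrt{7}\right) \left(5 + b\right) = \left(5 + b\right) \left(b + \sqrt{7}\right)$)
$\left(o{\left(-3 \right)} - 53\right) Q{\left(-4 \right)} = \left(\left(\left(-3\right)^{2} + 5 \left(-3\right) + 5 \sqrt{7} - 3 \sqrt{7}\right) - 53\right) 9 = \left(\left(9 - 15 + 5 \sqrt{7} - 3 \sqrt{7}\right) - 53\right) 9 = \left(\left(-6 + 2 \sqrt{7}\right) - 53\right) 9 = \left(-59 + 2 \sqrt{7}\right) 9 = -531 + 18 \sqrt{7}$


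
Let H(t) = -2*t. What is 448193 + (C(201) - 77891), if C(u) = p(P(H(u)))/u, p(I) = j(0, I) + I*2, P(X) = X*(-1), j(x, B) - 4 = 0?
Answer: 74431510/201 ≈ 3.7031e+5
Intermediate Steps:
j(x, B) = 4 (j(x, B) = 4 + 0 = 4)
P(X) = -X
p(I) = 4 + 2*I (p(I) = 4 + I*2 = 4 + 2*I)
C(u) = (4 + 4*u)/u (C(u) = (4 + 2*(-(-2)*u))/u = (4 + 2*(2*u))/u = (4 + 4*u)/u)
448193 + (C(201) - 77891) = 448193 + ((4 + 4/201) - 77891) = 448193 + (808/201 - 77891) = 448193 - 15655283/201 = 74431510/201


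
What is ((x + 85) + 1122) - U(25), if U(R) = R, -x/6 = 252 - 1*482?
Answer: 2562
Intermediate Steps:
x = 1380 (x = -6*(252 - 1*482) = -6*(252 - 482) = -6*(-230) = 1380)
((x + 85) + 1122) - U(25) = ((1380 + 85) + 1122) - 1*25 = (1465 + 1122) - 25 = 2587 - 25 = 2562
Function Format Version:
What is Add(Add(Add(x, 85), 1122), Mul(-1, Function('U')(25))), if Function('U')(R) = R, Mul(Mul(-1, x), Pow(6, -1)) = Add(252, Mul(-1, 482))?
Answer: 2562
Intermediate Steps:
x = 1380 (x = Mul(-6, Add(252, Mul(-1, 482))) = Mul(-6, Add(252, -482)) = Mul(-6, -230) = 1380)
Add(Add(Add(x, 85), 1122), Mul(-1, Function('U')(25))) = Add(Add(Add(1380, 85), 1122), Mul(-1, 25)) = Add(Add(1465, 1122), -25) = Add(2587, -25) = 2562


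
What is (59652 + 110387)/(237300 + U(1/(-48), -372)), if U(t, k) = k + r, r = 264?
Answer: 170039/237192 ≈ 0.71688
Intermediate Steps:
U(t, k) = 264 + k (U(t, k) = k + 264 = 264 + k)
(59652 + 110387)/(237300 + U(1/(-48), -372)) = (59652 + 110387)/(237300 + (264 - 372)) = 170039/(237300 - 108) = 170039/237192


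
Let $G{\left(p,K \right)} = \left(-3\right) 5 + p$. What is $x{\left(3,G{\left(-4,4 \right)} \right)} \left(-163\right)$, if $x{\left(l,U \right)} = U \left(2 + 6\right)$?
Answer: $24776$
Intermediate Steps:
$G{\left(p,K \right)} = -15 + p$
$x{\left(l,U \right)} = 8 U$ ($x{\left(l,U \right)} = U 8 = 8 U$)
$x{\left(3,G{\left(-4,4 \right)} \right)} \left(-163\right) = 8 \left(-15 - 4\right) \left(-163\right) = 8 \left(-19\right) \left(-163\right) = \left(-152\right) \left(-163\right) = 24776$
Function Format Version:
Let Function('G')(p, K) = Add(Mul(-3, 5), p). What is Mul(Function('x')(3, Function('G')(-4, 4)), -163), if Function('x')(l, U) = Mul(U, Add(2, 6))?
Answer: 24776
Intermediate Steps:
Function('G')(p, K) = Add(-15, p)
Function('x')(l, U) = Mul(8, U) (Function('x')(l, U) = Mul(U, 8) = Mul(8, U))
Mul(Function('x')(3, Function('G')(-4, 4)), -163) = Mul(Mul(8, Add(-15, -4)), -163) = Mul(Mul(8, -19), -163) = Mul(-152, -163) = 24776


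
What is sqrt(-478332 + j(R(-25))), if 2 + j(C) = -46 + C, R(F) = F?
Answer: I*sqrt(478405) ≈ 691.67*I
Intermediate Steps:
j(C) = -48 + C (j(C) = -2 + (-46 + C) = -48 + C)
sqrt(-478332 + j(R(-25))) = sqrt(-478332 + (-48 - 25)) = sqrt(-478332 - 73) = sqrt(-478405) = I*sqrt(478405)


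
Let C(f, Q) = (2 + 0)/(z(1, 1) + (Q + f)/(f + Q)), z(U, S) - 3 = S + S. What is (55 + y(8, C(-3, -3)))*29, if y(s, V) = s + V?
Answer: 5510/3 ≈ 1836.7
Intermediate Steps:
z(U, S) = 3 + 2*S (z(U, S) = 3 + (S + S) = 3 + 2*S)
C(f, Q) = ⅓ (C(f, Q) = (2 + 0)/((3 + 2*1) + (Q + f)/(f + Q)) = 2/((3 + 2) + (Q + f)/(Q + f)) = 2/(5 + 1) = 2/6 = 2*(⅙) = ⅓)
y(s, V) = V + s
(55 + y(8, C(-3, -3)))*29 = (55 + (⅓ + 8))*29 = (55 + 25/3)*29 = (190/3)*29 = 5510/3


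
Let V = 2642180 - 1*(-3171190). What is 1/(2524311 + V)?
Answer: 1/8337681 ≈ 1.1994e-7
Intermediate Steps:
V = 5813370 (V = 2642180 + 3171190 = 5813370)
1/(2524311 + V) = 1/(2524311 + 5813370) = 1/8337681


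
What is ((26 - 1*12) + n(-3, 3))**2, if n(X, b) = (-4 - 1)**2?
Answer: 1521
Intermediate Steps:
n(X, b) = 25 (n(X, b) = (-5)**2 = 25)
((26 - 1*12) + n(-3, 3))**2 = ((26 - 1*12) + 25)**2 = ((26 - 12) + 25)**2 = (14 + 25)**2 = 39**2 = 1521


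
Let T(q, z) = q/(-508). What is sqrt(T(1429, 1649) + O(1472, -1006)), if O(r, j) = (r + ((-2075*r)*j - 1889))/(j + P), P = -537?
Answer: I*sqrt(305884735911787871)/391922 ≈ 1411.2*I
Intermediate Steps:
O(r, j) = (-1889 + r - 2075*j*r)/(-537 + j) (O(r, j) = (r + ((-2075*r)*j - 1889))/(j - 537) = (r + (-2075*j*r - 1889))/(-537 + j) = (r + (-1889 - 2075*j*r))/(-537 + j) = (-1889 + r - 2075*j*r)/(-537 + j))
T(q, z) = -q/508 (T(q, z) = q*(-1/508) = -q/508)
sqrt(T(1429, 1649) + O(1472, -1006)) = sqrt(-1/508*1429 + (-1889 + 1472 - 2075*(-1006)*1472)/(-537 - 1006)) = sqrt(-1429/508 + (-1889 + 1472 + 3072726400)/(-1543)) = sqrt(-1429/508 - 1/1543*3072725983) = sqrt(-1429/508 - 3072725983/1543) = sqrt(-1560947004311/783844) = I*sqrt(305884735911787871)/391922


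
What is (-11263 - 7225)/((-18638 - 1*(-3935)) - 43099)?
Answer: 9244/28901 ≈ 0.31985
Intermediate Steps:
(-11263 - 7225)/((-18638 - 1*(-3935)) - 43099) = -18488/((-18638 + 3935) - 43099) = -18488/(-14703 - 43099) = -18488/(-57802) = -18488*(-1/57802) = 9244/28901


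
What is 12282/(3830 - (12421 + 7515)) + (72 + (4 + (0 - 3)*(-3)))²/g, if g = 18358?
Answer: -54553553/147836974 ≈ -0.36901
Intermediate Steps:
12282/(3830 - (12421 + 7515)) + (72 + (4 + (0 - 3)*(-3)))²/g = 12282/(3830 - (12421 + 7515)) + (72 + (4 + (0 - 3)*(-3)))²/18358 = 12282/(3830 - 1*19936) + (72 + (4 - 3*(-3)))²*(1/18358) = 12282/(3830 - 19936) + (72 + (4 + 9))²*(1/18358) = 12282/(-16106) + (72 + 13)²*(1/18358) = 12282*(-1/16106) + 85²*(1/18358) = -6141/8053 + 7225*(1/18358) = -6141/8053 + 7225/18358 = -54553553/147836974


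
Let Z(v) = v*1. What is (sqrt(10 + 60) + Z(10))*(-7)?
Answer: -70 - 7*sqrt(70) ≈ -128.57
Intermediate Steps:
Z(v) = v
(sqrt(10 + 60) + Z(10))*(-7) = (sqrt(10 + 60) + 10)*(-7) = (sqrt(70) + 10)*(-7) = (10 + sqrt(70))*(-7) = -70 - 7*sqrt(70)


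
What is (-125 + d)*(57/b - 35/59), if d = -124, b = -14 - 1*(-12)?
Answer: 854817/118 ≈ 7244.2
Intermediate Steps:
b = -2 (b = -14 + 12 = -2)
(-125 + d)*(57/b - 35/59) = (-125 - 124)*(57/(-2) - 35/59) = -249*(57*(-½) - 35*1/59) = -249*(-57/2 - 35/59) = -249*(-3433/118) = 854817/118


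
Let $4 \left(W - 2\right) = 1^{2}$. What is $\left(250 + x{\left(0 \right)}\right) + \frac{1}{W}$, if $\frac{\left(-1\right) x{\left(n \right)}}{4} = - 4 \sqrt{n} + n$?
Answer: $\frac{2254}{9} \approx 250.44$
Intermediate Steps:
$W = \frac{9}{4}$ ($W = 2 + \frac{1^{2}}{4} = 2 + \frac{1}{4} \cdot 1 = 2 + \frac{1}{4} = \frac{9}{4} \approx 2.25$)
$x{\left(n \right)} = - 4 n + 16 \sqrt{n}$ ($x{\left(n \right)} = - 4 \left(- 4 \sqrt{n} + n\right) = - 4 \left(n - 4 \sqrt{n}\right) = - 4 n + 16 \sqrt{n}$)
$\left(250 + x{\left(0 \right)}\right) + \frac{1}{W} = \left(250 + \left(\left(-4\right) 0 + 16 \sqrt{0}\right)\right) + \frac{1}{\frac{9}{4}} = \left(250 + \left(0 + 16 \cdot 0\right)\right) + \frac{4}{9} = \left(250 + \left(0 + 0\right)\right) + \frac{4}{9} = \left(250 + 0\right) + \frac{4}{9} = 250 + \frac{4}{9} = \frac{2254}{9}$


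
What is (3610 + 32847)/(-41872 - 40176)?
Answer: -36457/82048 ≈ -0.44434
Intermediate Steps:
(3610 + 32847)/(-41872 - 40176) = 36457/(-82048) = 36457*(-1/82048) = -36457/82048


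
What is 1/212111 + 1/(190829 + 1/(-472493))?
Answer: 190386329419/19125066095255256 ≈ 9.9548e-6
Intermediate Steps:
1/212111 + 1/(190829 + 1/(-472493)) = 1/212111 + 1/(190829 - 1/472493) = 1/212111 + 1/(90165366696/472493) = 1/212111 + 472493/90165366696 = 190386329419/19125066095255256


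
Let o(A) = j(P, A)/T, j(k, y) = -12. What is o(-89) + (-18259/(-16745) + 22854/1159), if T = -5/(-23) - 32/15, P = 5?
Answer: 347293307371/12828327755 ≈ 27.072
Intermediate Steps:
T = -661/345 (T = -5*(-1/23) - 32*1/15 = 5/23 - 32/15 = -661/345 ≈ -1.9159)
o(A) = 4140/661 (o(A) = -12/(-661/345) = -12*(-345/661) = 4140/661)
o(-89) + (-18259/(-16745) + 22854/1159) = 4140/661 + (-18259/(-16745) + 22854/1159) = 4140/661 + (-18259*(-1/16745) + 22854*(1/1159)) = 4140/661 + (18259/16745 + 22854/1159) = 4140/661 + 403852411/19407455 = 347293307371/12828327755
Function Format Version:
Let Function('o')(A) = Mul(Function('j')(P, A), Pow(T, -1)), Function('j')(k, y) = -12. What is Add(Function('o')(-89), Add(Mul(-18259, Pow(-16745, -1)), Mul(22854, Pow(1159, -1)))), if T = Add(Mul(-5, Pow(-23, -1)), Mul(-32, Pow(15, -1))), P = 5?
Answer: Rational(347293307371, 12828327755) ≈ 27.072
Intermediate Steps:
T = Rational(-661, 345) (T = Add(Mul(-5, Rational(-1, 23)), Mul(-32, Rational(1, 15))) = Add(Rational(5, 23), Rational(-32, 15)) = Rational(-661, 345) ≈ -1.9159)
Function('o')(A) = Rational(4140, 661) (Function('o')(A) = Mul(-12, Pow(Rational(-661, 345), -1)) = Mul(-12, Rational(-345, 661)) = Rational(4140, 661))
Add(Function('o')(-89), Add(Mul(-18259, Pow(-16745, -1)), Mul(22854, Pow(1159, -1)))) = Add(Rational(4140, 661), Add(Mul(-18259, Pow(-16745, -1)), Mul(22854, Pow(1159, -1)))) = Add(Rational(4140, 661), Add(Mul(-18259, Rational(-1, 16745)), Mul(22854, Rational(1, 1159)))) = Add(Rational(4140, 661), Add(Rational(18259, 16745), Rational(22854, 1159))) = Add(Rational(4140, 661), Rational(403852411, 19407455)) = Rational(347293307371, 12828327755)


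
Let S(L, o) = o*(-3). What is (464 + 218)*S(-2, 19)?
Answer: -38874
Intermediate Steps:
S(L, o) = -3*o
(464 + 218)*S(-2, 19) = (464 + 218)*(-3*19) = 682*(-57) = -38874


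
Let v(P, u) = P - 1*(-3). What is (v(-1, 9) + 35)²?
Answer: 1369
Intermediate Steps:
v(P, u) = 3 + P (v(P, u) = P + 3 = 3 + P)
(v(-1, 9) + 35)² = ((3 - 1) + 35)² = (2 + 35)² = 37² = 1369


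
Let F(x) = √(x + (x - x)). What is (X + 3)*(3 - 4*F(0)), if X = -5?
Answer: -6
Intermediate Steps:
F(x) = √x (F(x) = √(x + 0) = √x)
(X + 3)*(3 - 4*F(0)) = (-5 + 3)*(3 - 4*√0) = -2*(3 - 4*0) = -2*(3 + 0) = -2*3 = -6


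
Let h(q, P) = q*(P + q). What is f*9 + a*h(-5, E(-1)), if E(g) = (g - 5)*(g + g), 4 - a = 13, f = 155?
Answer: 1710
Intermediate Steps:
a = -9 (a = 4 - 1*13 = 4 - 13 = -9)
E(g) = 2*g*(-5 + g) (E(g) = (-5 + g)*(2*g) = 2*g*(-5 + g))
f*9 + a*h(-5, E(-1)) = 155*9 - (-45)*(2*(-1)*(-5 - 1) - 5) = 1395 - (-45)*(2*(-1)*(-6) - 5) = 1395 - (-45)*(12 - 5) = 1395 - (-45)*7 = 1395 - 9*(-35) = 1395 + 315 = 1710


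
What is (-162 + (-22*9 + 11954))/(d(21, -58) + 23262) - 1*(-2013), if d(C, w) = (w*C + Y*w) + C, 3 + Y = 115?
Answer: 31351991/15569 ≈ 2013.7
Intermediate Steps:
Y = 112 (Y = -3 + 115 = 112)
d(C, w) = C + 112*w + C*w (d(C, w) = (w*C + 112*w) + C = (C*w + 112*w) + C = (112*w + C*w) + C = C + 112*w + C*w)
(-162 + (-22*9 + 11954))/(d(21, -58) + 23262) - 1*(-2013) = (-162 + (-22*9 + 11954))/((21 + 112*(-58) + 21*(-58)) + 23262) - 1*(-2013) = (-162 + (-198 + 11954))/((21 - 6496 - 1218) + 23262) + 2013 = (-162 + 11756)/(-7693 + 23262) + 2013 = 11594/15569 + 2013 = 31351991/15569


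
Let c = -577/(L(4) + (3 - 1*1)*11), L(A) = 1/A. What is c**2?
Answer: 5326864/7921 ≈ 672.50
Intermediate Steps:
c = -2308/89 (c = -577/(1/4 + (3 - 1*1)*11) = -577/(1/4 + (3 - 1)*11) = -577/(1/4 + 2*11) = -577/(1/4 + 22) = -577/89/4 = -577*4/89 = -2308/89 ≈ -25.933)
c**2 = (-2308/89)**2 = 5326864/7921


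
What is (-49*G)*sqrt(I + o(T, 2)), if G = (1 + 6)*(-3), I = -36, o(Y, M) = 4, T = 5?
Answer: 4116*I*sqrt(2) ≈ 5820.9*I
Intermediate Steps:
G = -21 (G = 7*(-3) = -21)
(-49*G)*sqrt(I + o(T, 2)) = (-49*(-21))*sqrt(-36 + 4) = 1029*sqrt(-32) = 1029*(4*I*sqrt(2)) = 4116*I*sqrt(2)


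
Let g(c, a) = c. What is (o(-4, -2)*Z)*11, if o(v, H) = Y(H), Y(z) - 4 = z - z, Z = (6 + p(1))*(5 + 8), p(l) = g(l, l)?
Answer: 4004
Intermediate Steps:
p(l) = l
Z = 91 (Z = (6 + 1)*(5 + 8) = 7*13 = 91)
Y(z) = 4 (Y(z) = 4 + (z - z) = 4 + 0 = 4)
o(v, H) = 4
(o(-4, -2)*Z)*11 = (4*91)*11 = 364*11 = 4004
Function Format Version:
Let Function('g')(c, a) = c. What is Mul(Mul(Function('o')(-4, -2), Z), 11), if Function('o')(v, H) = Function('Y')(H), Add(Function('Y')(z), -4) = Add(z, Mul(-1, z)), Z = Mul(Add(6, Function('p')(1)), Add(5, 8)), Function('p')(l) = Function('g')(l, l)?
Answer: 4004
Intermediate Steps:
Function('p')(l) = l
Z = 91 (Z = Mul(Add(6, 1), Add(5, 8)) = Mul(7, 13) = 91)
Function('Y')(z) = 4 (Function('Y')(z) = Add(4, Add(z, Mul(-1, z))) = Add(4, 0) = 4)
Function('o')(v, H) = 4
Mul(Mul(Function('o')(-4, -2), Z), 11) = Mul(Mul(4, 91), 11) = Mul(364, 11) = 4004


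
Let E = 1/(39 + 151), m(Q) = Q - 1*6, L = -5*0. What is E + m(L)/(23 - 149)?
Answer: 211/3990 ≈ 0.052882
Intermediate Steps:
L = 0
m(Q) = -6 + Q (m(Q) = Q - 6 = -6 + Q)
E = 1/190 ≈ 0.0052632
E + m(L)/(23 - 149) = 1/190 + (-6 + 0)/(23 - 149) = 1/190 - 6/(-126) = 1/190 - 1/126*(-6) = 1/190 + 1/21 = 211/3990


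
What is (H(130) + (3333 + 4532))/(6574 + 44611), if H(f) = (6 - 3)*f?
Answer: 1651/10237 ≈ 0.16128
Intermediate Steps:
H(f) = 3*f
(H(130) + (3333 + 4532))/(6574 + 44611) = (3*130 + (3333 + 4532))/(6574 + 44611) = (390 + 7865)/51185 = 8255*(1/51185) = 1651/10237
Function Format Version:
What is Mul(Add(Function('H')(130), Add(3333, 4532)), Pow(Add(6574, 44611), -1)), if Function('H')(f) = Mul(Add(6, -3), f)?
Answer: Rational(1651, 10237) ≈ 0.16128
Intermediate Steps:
Function('H')(f) = Mul(3, f)
Mul(Add(Function('H')(130), Add(3333, 4532)), Pow(Add(6574, 44611), -1)) = Mul(Add(Mul(3, 130), Add(3333, 4532)), Pow(Add(6574, 44611), -1)) = Mul(Add(390, 7865), Pow(51185, -1)) = Mul(8255, Rational(1, 51185)) = Rational(1651, 10237)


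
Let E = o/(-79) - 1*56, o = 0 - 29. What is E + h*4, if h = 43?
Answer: 9193/79 ≈ 116.37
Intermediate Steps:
o = -29
E = -4395/79 (E = -29/(-79) - 1*56 = -29*(-1/79) - 56 = 29/79 - 56 = -4395/79 ≈ -55.633)
E + h*4 = -4395/79 + 43*4 = -4395/79 + 172 = 9193/79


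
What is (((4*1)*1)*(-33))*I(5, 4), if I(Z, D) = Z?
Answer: -660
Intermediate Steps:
(((4*1)*1)*(-33))*I(5, 4) = (((4*1)*1)*(-33))*5 = ((4*1)*(-33))*5 = (4*(-33))*5 = -132*5 = -660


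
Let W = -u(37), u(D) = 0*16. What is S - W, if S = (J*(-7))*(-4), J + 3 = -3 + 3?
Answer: -84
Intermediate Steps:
u(D) = 0
J = -3 (J = -3 + (-3 + 3) = -3 + 0 = -3)
S = -84 (S = -3*(-7)*(-4) = 21*(-4) = -84)
W = 0 (W = -1*0 = 0)
S - W = -84 - 1*0 = -84 + 0 = -84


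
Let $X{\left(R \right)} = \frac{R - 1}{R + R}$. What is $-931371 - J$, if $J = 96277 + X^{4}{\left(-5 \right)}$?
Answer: $- \frac{642280081}{625} \approx -1.0276 \cdot 10^{6}$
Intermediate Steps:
$X{\left(R \right)} = \frac{-1 + R}{2 R}$
$J = \frac{60173206}{625}$ ($J = 96277 + \left(\frac{-1 - 5}{2 \left(-5\right)}\right)^{4} = 96277 + \left(\frac{1}{2} \left(- \frac{1}{5}\right) \left(-6\right)\right)^{4} = 96277 + \left(\frac{3}{5}\right)^{4} = 96277 + \frac{81}{625} = \frac{60173206}{625} \approx 96277.0$)
$-931371 - J = -931371 - \frac{60173206}{625} = - \frac{642280081}{625}$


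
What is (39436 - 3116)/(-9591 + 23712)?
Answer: 36320/14121 ≈ 2.5721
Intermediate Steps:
(39436 - 3116)/(-9591 + 23712) = 36320/14121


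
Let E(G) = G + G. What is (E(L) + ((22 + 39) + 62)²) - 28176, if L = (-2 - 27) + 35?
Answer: -13035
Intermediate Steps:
L = 6 (L = -29 + 35 = 6)
E(G) = 2*G
(E(L) + ((22 + 39) + 62)²) - 28176 = (2*6 + ((22 + 39) + 62)²) - 28176 = (12 + (61 + 62)²) - 28176 = (12 + 123²) - 28176 = (12 + 15129) - 28176 = 15141 - 28176 = -13035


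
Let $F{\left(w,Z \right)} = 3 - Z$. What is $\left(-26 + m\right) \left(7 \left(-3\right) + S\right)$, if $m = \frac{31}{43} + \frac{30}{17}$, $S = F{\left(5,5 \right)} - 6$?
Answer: $\frac{498481}{731} \approx 681.92$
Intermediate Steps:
$S = -8$ ($S = \left(3 - 5\right) - 6 = -2 - 6 = -8$)
$m = \frac{1817}{731}$ ($m = 31 \cdot \frac{1}{43} + 30 \cdot \frac{1}{17} = \frac{31}{43} + \frac{30}{17} = \frac{1817}{731} \approx 2.4856$)
$\left(-26 + m\right) \left(7 \left(-3\right) + S\right) = \left(-26 + \frac{1817}{731}\right) \left(7 \left(-3\right) - 8\right) = - \frac{17189 \left(-21 - 8\right)}{731} = \left(- \frac{17189}{731}\right) \left(-29\right) = \frac{498481}{731}$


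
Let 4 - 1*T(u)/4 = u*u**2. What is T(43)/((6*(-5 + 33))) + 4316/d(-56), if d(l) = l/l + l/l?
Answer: 3711/14 ≈ 265.07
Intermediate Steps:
T(u) = 16 - 4*u**3 (T(u) = 16 - 4*u*u**2 = 16 - 4*u**3)
d(l) = 2 (d(l) = 1 + 1 = 2)
T(43)/((6*(-5 + 33))) + 4316/d(-56) = (16 - 4*43**3)/((6*(-5 + 33))) + 4316/2 = (16 - 4*79507)/((6*28)) + 4316*(1/2) = (16 - 318028)/168 + 2158 = -318012*1/168 + 2158 = -26501/14 + 2158 = 3711/14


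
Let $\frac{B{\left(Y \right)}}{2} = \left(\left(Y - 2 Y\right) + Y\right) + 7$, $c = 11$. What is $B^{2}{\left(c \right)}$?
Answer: $196$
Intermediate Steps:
$B{\left(Y \right)} = 14$ ($B{\left(Y \right)} = 2 \left(\left(\left(Y - 2 Y\right) + Y\right) + 7\right) = 2 \left(\left(- Y + Y\right) + 7\right) = 2 \left(0 + 7\right) = 2 \cdot 7 = 14$)
$B^{2}{\left(c \right)} = 14^{2} = 196$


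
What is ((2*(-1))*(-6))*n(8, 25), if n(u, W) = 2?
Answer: 24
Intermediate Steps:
((2*(-1))*(-6))*n(8, 25) = ((2*(-1))*(-6))*2 = -2*(-6)*2 = 12*2 = 24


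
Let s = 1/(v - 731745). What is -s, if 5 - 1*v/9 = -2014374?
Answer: -1/17397666 ≈ -5.7479e-8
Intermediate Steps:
v = 18129411 (v = 45 - 9*(-2014374) = 45 + 18129366 = 18129411)
s = 1/17397666 (s = 1/(18129411 - 731745) = 1/17397666 ≈ 5.7479e-8)
-s = -1*1/17397666 = -1/17397666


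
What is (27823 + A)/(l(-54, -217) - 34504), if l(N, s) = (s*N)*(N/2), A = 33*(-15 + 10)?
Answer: -13829/175445 ≈ -0.078822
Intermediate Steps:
A = -165 (A = 33*(-5) = -165)
l(N, s) = s*N²/2 (l(N, s) = (N*s)*(N*(½)) = (N*s)*(N/2) = s*N²/2)
(27823 + A)/(l(-54, -217) - 34504) = (27823 - 165)/((½)*(-217)*(-54)² - 34504) = 27658/((½)*(-217)*2916 - 34504) = 27658/(-316386 - 34504) = 27658/(-350890) = 27658*(-1/350890) = -13829/175445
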